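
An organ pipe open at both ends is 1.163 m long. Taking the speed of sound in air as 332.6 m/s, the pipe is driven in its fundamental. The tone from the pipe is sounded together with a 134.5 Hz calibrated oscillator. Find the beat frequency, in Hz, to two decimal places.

Open pipe: f_n = n·v/(2L) = 1·332.6/(2·1.163) = 142.9923 Hz.
f_beat = |142.9923 − 134.5| = 8.49 Hz.

8.49 Hz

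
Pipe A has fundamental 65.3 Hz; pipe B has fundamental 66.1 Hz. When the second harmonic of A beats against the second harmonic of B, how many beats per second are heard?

1.6 Hz

Second harmonic of the first: 2·65.3 = 130.6 Hz.
Second harmonic of the second: 2·66.1 = 132.2 Hz.
f_beat = |130.6 − 132.2| = 1.6 Hz.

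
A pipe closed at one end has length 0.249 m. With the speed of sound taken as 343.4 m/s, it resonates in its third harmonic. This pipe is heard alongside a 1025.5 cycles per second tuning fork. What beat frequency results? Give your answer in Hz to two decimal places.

Closed pipe (odd harmonics): f_n = n·v/(4L) = 3·343.4/(4·0.249) = 1034.3373 Hz.
f_beat = |1034.3373 − 1025.5| = 8.84 Hz.

8.84 Hz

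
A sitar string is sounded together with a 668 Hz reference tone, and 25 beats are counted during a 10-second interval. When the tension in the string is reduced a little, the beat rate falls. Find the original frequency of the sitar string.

670.5 Hz

Beat frequency = 25/10 = 2.5 Hz.
|f − 668| = 2.5, so the sitar string was at either 665.5 Hz or 670.5 Hz.
Lower tension means lower frequency; the adjustment lowers the sitar string's frequency.
The beat rate fell, so the adjustment moved the sitar string toward 668 Hz — it must have started above the reference.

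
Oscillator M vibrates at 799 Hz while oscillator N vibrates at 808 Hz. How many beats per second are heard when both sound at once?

9 Hz

The beat frequency equals the magnitude of the frequency difference.
|799 − 808| = 9 Hz.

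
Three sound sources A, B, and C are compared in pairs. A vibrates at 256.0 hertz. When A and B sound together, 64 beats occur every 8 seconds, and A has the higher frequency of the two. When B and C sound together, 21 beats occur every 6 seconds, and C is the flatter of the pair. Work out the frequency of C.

A–B: Beat frequency = 64/8 = 8 Hz.
B is below A, so f_B = 256.0 − 8 = 248 Hz.
B–C: Beat frequency = 21/6 = 3.5 Hz.
C is below B, so f_C = 248 − 3.5 = 244.5 Hz.

244.5 Hz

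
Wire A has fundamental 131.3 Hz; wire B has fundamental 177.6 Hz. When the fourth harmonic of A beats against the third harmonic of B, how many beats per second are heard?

7.6 Hz

Fourth harmonic of the first: 4·131.3 = 525.2 Hz.
Third harmonic of the second: 3·177.6 = 532.8 Hz.
f_beat = |525.2 − 532.8| = 7.6 Hz.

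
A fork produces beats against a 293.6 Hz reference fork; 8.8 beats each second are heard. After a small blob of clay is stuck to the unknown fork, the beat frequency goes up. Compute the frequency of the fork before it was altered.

284.8 Hz

|f − 293.6| = 8.8, so the fork was at either 284.8 Hz or 302.4 Hz.
Adding mass to a fork lowers its frequency; the adjustment lowers the fork's frequency.
The beat rate rose, so the adjustment moved the fork further from 293.6 Hz — it was already below the reference.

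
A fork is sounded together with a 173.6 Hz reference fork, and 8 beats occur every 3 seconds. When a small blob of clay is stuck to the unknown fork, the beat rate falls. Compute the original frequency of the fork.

176.2667 Hz

Beat frequency = 8/3 = 2.6667 Hz.
|f − 173.6| = 2.6667, so the fork was at either 170.9333 Hz or 176.2667 Hz.
Adding mass to a fork lowers its frequency; the adjustment lowers the fork's frequency.
The beat rate fell, so the adjustment moved the fork toward 173.6 Hz — it must have started above the reference.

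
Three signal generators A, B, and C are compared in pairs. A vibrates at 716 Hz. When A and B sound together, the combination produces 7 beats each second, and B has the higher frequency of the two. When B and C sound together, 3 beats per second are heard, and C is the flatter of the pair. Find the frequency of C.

720 Hz

B is above A, so f_B = 716 + 7 = 723 Hz.
C is below B, so f_C = 723 − 3 = 720 Hz.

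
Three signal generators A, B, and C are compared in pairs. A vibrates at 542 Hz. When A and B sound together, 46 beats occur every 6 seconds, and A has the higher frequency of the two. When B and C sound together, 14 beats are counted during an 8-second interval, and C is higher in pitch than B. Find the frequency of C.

A–B: Beat frequency = 46/6 = 7.6667 Hz.
B is below A, so f_B = 542 − 7.6667 = 534.3333 Hz.
B–C: Beat frequency = 14/8 = 1.75 Hz.
C is above B, so f_C = 534.3333 + 1.75 = 536.0833 Hz.

536.0833 Hz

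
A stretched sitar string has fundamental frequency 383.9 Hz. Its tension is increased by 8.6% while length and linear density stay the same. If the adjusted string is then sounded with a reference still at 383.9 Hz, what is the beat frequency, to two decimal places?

16.17 Hz

For a string, f ∝ √T, so the new frequency is 383.9·√1.086 = 400.0673 Hz.
f_beat = |400.0673 − 383.9| = 16.17 Hz.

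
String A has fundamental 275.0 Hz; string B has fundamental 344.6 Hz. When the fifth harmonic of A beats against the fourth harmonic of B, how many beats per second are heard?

3.4 Hz

Fifth harmonic of the first: 5·275.0 = 1375.0 Hz.
Fourth harmonic of the second: 4·344.6 = 1378.4 Hz.
f_beat = |1375.0 − 1378.4| = 3.4 Hz.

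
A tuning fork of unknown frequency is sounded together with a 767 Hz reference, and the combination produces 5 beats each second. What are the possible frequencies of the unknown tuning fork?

762 Hz or 772 Hz

|f − 767| = 5, so f = 767 ± 5.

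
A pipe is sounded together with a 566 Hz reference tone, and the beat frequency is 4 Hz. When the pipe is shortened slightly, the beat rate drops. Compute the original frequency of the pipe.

562 Hz

|f − 566| = 4, so the pipe was at either 562 Hz or 570 Hz.
A shorter pipe has a higher fundamental; the adjustment raises the pipe's frequency.
The beat rate fell, so the adjustment moved the pipe toward 566 Hz — it must have started below the reference.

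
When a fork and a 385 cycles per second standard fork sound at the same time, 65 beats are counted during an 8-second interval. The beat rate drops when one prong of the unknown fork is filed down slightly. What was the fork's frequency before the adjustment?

Beat frequency = 65/8 = 8.125 Hz.
|f − 385| = 8.125, so the fork was at either 376.875 Hz or 393.125 Hz.
Filing a prong removes mass and raises the fork's frequency; the adjustment raises the fork's frequency.
The beat rate fell, so the adjustment moved the fork toward 385 Hz — it must have started below the reference.

376.875 Hz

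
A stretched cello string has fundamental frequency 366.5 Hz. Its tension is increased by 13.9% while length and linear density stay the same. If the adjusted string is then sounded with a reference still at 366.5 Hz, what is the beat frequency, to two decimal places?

For a string, f ∝ √T, so the new frequency is 366.5·√1.139 = 391.1433 Hz.
f_beat = |391.1433 − 366.5| = 24.64 Hz.

24.64 Hz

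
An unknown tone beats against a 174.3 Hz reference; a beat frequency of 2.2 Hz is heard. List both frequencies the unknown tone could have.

172.1 Hz or 176.5 Hz

|f − 174.3| = 2.2, so f = 174.3 ± 2.2.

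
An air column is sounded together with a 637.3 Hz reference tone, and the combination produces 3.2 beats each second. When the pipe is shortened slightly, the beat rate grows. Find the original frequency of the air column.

|f − 637.3| = 3.2, so the air column was at either 634.1 Hz or 640.5 Hz.
A shorter pipe has a higher fundamental; the adjustment raises the air column's frequency.
The beat rate rose, so the adjustment moved the air column further from 637.3 Hz — it was already above the reference.

640.5 Hz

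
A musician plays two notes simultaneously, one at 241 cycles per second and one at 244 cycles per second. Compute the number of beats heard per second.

3 Hz

Beats arise from superposition of two nearby frequencies; the beat rate is |f₁ − f₂|.
|241 − 244| = 3 Hz.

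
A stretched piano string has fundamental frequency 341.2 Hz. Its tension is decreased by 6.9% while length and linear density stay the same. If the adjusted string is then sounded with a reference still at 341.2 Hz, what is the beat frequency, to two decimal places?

11.98 Hz

For a string, f ∝ √T, so the new frequency is 341.2·√0.931 = 329.2182 Hz.
f_beat = |329.2182 − 341.2| = 11.98 Hz.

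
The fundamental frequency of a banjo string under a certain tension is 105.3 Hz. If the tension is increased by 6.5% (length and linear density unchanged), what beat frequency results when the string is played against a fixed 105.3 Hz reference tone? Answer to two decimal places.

For a string, f ∝ √T, so the new frequency is 105.3·√1.065 = 108.6684 Hz.
f_beat = |108.6684 − 105.3| = 3.37 Hz.

3.37 Hz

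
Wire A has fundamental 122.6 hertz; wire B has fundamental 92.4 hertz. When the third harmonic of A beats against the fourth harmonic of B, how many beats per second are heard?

Third harmonic of the first: 3·122.6 = 367.8 Hz.
Fourth harmonic of the second: 4·92.4 = 369.6 Hz.
f_beat = |367.8 − 369.6| = 1.8 Hz.

1.8 Hz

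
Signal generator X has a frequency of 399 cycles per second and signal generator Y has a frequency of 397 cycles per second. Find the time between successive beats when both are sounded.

f_beat = |399 − 397| = 2 Hz.
Beat period T = 1 / f_beat = 1 / 2 s.

0.500 s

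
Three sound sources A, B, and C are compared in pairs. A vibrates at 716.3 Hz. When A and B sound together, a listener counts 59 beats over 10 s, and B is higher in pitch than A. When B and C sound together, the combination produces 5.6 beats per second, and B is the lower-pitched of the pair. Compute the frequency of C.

A–B: Beat frequency = 59/10 = 5.9 Hz.
B is above A, so f_B = 716.3 + 5.9 = 722.2 Hz.
C is above B, so f_C = 722.2 + 5.6 = 727.8 Hz.

727.8 Hz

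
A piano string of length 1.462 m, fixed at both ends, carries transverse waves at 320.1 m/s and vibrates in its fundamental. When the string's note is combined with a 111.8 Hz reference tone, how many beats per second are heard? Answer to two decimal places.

For a string fixed at both ends, f_n = n·v/(2L) = 1·320.1/(2·1.462) = 109.4733 Hz.
f_beat = |109.4733 − 111.8| = 2.33 Hz.

2.33 Hz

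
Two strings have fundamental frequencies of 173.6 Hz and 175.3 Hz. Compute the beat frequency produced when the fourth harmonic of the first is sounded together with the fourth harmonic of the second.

Fourth harmonic of the first: 4·173.6 = 694.4 Hz.
Fourth harmonic of the second: 4·175.3 = 701.2 Hz.
f_beat = |694.4 − 701.2| = 6.8 Hz.

6.8 Hz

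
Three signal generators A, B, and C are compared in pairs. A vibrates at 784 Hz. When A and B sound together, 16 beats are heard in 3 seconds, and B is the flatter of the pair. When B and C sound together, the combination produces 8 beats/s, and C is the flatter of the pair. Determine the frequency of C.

770.6667 Hz

A–B: Beat frequency = 16/3 = 5.3333 Hz.
B is below A, so f_B = 784 − 5.3333 = 778.6667 Hz.
C is below B, so f_C = 778.6667 − 8 = 770.6667 Hz.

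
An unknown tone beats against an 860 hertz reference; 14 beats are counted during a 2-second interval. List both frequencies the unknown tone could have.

853 Hz or 867 Hz

Beat frequency = 14/2 = 7 Hz.
|f − 860| = 7, so f = 860 ± 7.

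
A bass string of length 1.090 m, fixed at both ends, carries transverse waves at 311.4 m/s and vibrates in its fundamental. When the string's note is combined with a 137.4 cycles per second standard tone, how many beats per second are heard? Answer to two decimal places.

For a string fixed at both ends, f_n = n·v/(2L) = 1·311.4/(2·1.090) = 142.8440 Hz.
f_beat = |142.8440 − 137.4| = 5.44 Hz.

5.44 Hz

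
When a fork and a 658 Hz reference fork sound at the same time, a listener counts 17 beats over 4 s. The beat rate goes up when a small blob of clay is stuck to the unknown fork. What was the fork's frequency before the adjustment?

653.75 Hz

Beat frequency = 17/4 = 4.25 Hz.
|f − 658| = 4.25, so the fork was at either 653.75 Hz or 662.25 Hz.
Adding mass to a fork lowers its frequency; the adjustment lowers the fork's frequency.
The beat rate rose, so the adjustment moved the fork further from 658 Hz — it was already below the reference.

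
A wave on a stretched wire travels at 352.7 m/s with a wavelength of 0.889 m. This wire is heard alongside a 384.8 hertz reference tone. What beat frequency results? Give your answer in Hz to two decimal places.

Source frequency f = v/λ = 352.7/0.889 = 396.7379 Hz.
f_beat = |396.7379 − 384.8| = 11.94 Hz.

11.94 Hz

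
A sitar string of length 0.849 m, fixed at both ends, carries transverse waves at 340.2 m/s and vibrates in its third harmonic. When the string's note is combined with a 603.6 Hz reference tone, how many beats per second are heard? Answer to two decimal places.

For a string fixed at both ends, f_n = n·v/(2L) = 3·340.2/(2·0.849) = 601.0601 Hz.
f_beat = |601.0601 − 603.6| = 2.54 Hz.

2.54 Hz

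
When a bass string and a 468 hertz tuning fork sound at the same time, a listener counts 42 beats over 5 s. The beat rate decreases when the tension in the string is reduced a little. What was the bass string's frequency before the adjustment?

Beat frequency = 42/5 = 8.4 Hz.
|f − 468| = 8.4, so the bass string was at either 459.6 Hz or 476.4 Hz.
Lower tension means lower frequency; the adjustment lowers the bass string's frequency.
The beat rate fell, so the adjustment moved the bass string toward 468 Hz — it must have started above the reference.

476.4 Hz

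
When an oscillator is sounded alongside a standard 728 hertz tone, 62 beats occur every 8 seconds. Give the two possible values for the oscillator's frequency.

720.25 Hz or 735.75 Hz

Beat frequency = 62/8 = 7.75 Hz.
|f − 728| = 7.75, so f = 728 ± 7.75.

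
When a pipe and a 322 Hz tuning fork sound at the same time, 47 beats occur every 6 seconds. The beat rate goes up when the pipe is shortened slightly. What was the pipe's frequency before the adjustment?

329.8333 Hz

Beat frequency = 47/6 = 7.8333 Hz.
|f − 322| = 7.8333, so the pipe was at either 314.1667 Hz or 329.8333 Hz.
A shorter pipe has a higher fundamental; the adjustment raises the pipe's frequency.
The beat rate rose, so the adjustment moved the pipe further from 322 Hz — it was already above the reference.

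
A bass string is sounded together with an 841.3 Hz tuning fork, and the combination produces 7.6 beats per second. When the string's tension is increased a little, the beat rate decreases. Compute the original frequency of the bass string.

833.7 Hz

|f − 841.3| = 7.6, so the bass string was at either 833.7 Hz or 848.9 Hz.
Higher tension means higher frequency; the adjustment raises the bass string's frequency.
The beat rate fell, so the adjustment moved the bass string toward 841.3 Hz — it must have started below the reference.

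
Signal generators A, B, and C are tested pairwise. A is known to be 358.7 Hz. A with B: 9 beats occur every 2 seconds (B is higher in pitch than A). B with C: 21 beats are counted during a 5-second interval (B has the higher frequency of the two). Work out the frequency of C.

A–B: Beat frequency = 9/2 = 4.5 Hz.
B is above A, so f_B = 358.7 + 4.5 = 363.2 Hz.
B–C: Beat frequency = 21/5 = 4.2 Hz.
C is below B, so f_C = 363.2 − 4.2 = 359 Hz.

359 Hz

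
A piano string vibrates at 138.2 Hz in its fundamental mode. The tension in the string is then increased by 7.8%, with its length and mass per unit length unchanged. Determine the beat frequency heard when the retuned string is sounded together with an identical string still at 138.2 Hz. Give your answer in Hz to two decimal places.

For a string, f ∝ √T, so the new frequency is 138.2·√1.078 = 143.4886 Hz.
f_beat = |143.4886 − 138.2| = 5.29 Hz.

5.29 Hz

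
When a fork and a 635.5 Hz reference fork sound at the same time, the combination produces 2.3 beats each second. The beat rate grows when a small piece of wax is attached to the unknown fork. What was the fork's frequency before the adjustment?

|f − 635.5| = 2.3, so the fork was at either 633.2 Hz or 637.8 Hz.
Loading a fork with wax lowers its frequency; the adjustment lowers the fork's frequency.
The beat rate rose, so the adjustment moved the fork further from 635.5 Hz — it was already below the reference.

633.2 Hz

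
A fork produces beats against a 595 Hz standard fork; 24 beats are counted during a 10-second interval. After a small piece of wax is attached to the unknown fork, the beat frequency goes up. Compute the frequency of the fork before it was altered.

Beat frequency = 24/10 = 2.4 Hz.
|f − 595| = 2.4, so the fork was at either 592.6 Hz or 597.4 Hz.
Loading a fork with wax lowers its frequency; the adjustment lowers the fork's frequency.
The beat rate rose, so the adjustment moved the fork further from 595 Hz — it was already below the reference.

592.6 Hz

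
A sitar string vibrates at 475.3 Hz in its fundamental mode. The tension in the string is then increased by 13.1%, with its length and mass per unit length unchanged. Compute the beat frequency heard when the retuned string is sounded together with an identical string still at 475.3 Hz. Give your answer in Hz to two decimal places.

For a string, f ∝ √T, so the new frequency is 475.3·√1.131 = 505.4743 Hz.
f_beat = |505.4743 − 475.3| = 30.17 Hz.

30.17 Hz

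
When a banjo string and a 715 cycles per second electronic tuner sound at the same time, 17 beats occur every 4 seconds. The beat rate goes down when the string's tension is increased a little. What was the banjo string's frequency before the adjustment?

710.75 Hz

Beat frequency = 17/4 = 4.25 Hz.
|f − 715| = 4.25, so the banjo string was at either 710.75 Hz or 719.25 Hz.
Higher tension means higher frequency; the adjustment raises the banjo string's frequency.
The beat rate fell, so the adjustment moved the banjo string toward 715 Hz — it must have started below the reference.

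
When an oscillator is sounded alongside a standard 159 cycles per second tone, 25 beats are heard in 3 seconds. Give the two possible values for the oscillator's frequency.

Beat frequency = 25/3 = 8.3333 Hz.
|f − 159| = 8.3333, so f = 159 ± 8.3333.

150.6667 Hz or 167.3333 Hz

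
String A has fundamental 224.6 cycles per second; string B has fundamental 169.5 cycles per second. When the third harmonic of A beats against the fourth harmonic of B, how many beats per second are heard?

Third harmonic of the first: 3·224.6 = 673.8 Hz.
Fourth harmonic of the second: 4·169.5 = 678.0 Hz.
f_beat = |673.8 − 678.0| = 4.2 Hz.

4.2 Hz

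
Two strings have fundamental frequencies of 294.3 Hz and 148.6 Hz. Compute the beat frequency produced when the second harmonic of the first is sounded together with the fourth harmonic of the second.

Second harmonic of the first: 2·294.3 = 588.6 Hz.
Fourth harmonic of the second: 4·148.6 = 594.4 Hz.
f_beat = |588.6 − 594.4| = 5.8 Hz.

5.8 Hz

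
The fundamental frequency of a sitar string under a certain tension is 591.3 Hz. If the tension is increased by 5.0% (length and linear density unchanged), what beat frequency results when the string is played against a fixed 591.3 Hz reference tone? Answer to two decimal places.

14.60 Hz

For a string, f ∝ √T, so the new frequency is 591.3·√1.050 = 605.9022 Hz.
f_beat = |605.9022 − 591.3| = 14.60 Hz.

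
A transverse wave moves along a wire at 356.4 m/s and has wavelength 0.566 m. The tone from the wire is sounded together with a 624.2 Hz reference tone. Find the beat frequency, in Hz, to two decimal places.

Source frequency f = v/λ = 356.4/0.566 = 629.6820 Hz.
f_beat = |629.6820 − 624.2| = 5.48 Hz.

5.48 Hz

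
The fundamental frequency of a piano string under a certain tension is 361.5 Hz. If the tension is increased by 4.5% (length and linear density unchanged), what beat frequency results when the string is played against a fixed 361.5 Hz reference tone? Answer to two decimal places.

8.04 Hz

For a string, f ∝ √T, so the new frequency is 361.5·√1.045 = 369.5442 Hz.
f_beat = |369.5442 − 361.5| = 8.04 Hz.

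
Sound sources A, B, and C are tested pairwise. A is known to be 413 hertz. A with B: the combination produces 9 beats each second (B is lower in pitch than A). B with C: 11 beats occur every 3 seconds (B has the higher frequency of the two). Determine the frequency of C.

400.3333 Hz

B is below A, so f_B = 413 − 9 = 404 Hz.
B–C: Beat frequency = 11/3 = 3.6667 Hz.
C is below B, so f_C = 404 − 3.6667 = 400.3333 Hz.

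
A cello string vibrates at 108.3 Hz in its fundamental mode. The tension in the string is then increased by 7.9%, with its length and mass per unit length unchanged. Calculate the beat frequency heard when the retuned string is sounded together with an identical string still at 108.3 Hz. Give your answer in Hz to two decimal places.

For a string, f ∝ √T, so the new frequency is 108.3·√1.079 = 112.4965 Hz.
f_beat = |112.4965 − 108.3| = 4.20 Hz.

4.20 Hz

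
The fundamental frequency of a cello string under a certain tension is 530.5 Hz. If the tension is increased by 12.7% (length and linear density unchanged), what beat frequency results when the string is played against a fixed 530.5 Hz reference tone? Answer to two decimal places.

32.68 Hz

For a string, f ∝ √T, so the new frequency is 530.5·√1.127 = 563.1802 Hz.
f_beat = |563.1802 − 530.5| = 32.68 Hz.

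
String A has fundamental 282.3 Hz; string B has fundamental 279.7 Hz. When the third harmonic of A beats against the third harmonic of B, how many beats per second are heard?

Third harmonic of the first: 3·282.3 = 846.9 Hz.
Third harmonic of the second: 3·279.7 = 839.1 Hz.
f_beat = |846.9 − 839.1| = 7.8 Hz.

7.8 Hz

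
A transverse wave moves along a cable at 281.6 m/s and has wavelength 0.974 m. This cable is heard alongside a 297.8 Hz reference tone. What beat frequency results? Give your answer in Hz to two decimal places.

8.68 Hz

Source frequency f = v/λ = 281.6/0.974 = 289.1170 Hz.
f_beat = |289.1170 − 297.8| = 8.68 Hz.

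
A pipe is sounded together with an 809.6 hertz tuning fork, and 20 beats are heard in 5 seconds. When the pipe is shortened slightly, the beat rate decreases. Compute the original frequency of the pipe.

Beat frequency = 20/5 = 4 Hz.
|f − 809.6| = 4, so the pipe was at either 805.6 Hz or 813.6 Hz.
A shorter pipe has a higher fundamental; the adjustment raises the pipe's frequency.
The beat rate fell, so the adjustment moved the pipe toward 809.6 Hz — it must have started below the reference.

805.6 Hz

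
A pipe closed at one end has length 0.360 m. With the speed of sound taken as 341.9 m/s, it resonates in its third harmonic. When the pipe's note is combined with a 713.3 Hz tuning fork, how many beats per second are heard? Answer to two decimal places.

Closed pipe (odd harmonics): f_n = n·v/(4L) = 3·341.9/(4·0.360) = 712.2917 Hz.
f_beat = |712.2917 − 713.3| = 1.01 Hz.

1.01 Hz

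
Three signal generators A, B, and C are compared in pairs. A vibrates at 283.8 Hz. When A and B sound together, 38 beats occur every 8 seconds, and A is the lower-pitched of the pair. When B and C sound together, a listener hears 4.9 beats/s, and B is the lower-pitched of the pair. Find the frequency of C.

A–B: Beat frequency = 38/8 = 4.75 Hz.
B is above A, so f_B = 283.8 + 4.75 = 288.55 Hz.
C is above B, so f_C = 288.55 + 4.9 = 293.45 Hz.

293.45 Hz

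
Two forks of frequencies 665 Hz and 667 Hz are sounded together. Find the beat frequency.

2 Hz

The beat frequency equals the magnitude of the frequency difference.
|665 − 667| = 2 Hz.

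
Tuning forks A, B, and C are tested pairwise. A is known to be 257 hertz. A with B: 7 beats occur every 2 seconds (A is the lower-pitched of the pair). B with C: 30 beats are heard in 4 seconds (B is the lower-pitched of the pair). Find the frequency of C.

268 Hz

A–B: Beat frequency = 7/2 = 3.5 Hz.
B is above A, so f_B = 257 + 3.5 = 260.5 Hz.
B–C: Beat frequency = 30/4 = 7.5 Hz.
C is above B, so f_C = 260.5 + 7.5 = 268 Hz.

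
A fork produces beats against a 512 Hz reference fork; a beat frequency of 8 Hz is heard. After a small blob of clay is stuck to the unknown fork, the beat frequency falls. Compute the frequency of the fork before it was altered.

|f − 512| = 8, so the fork was at either 504 Hz or 520 Hz.
Adding mass to a fork lowers its frequency; the adjustment lowers the fork's frequency.
The beat rate fell, so the adjustment moved the fork toward 512 Hz — it must have started above the reference.

520 Hz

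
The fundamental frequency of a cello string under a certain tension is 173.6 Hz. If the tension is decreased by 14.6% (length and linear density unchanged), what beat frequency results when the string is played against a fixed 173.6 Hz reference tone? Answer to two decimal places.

For a string, f ∝ √T, so the new frequency is 173.6·√0.854 = 160.4274 Hz.
f_beat = |160.4274 − 173.6| = 13.17 Hz.

13.17 Hz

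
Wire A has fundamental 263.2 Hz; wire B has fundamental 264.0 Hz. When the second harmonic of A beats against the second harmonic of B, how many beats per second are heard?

Second harmonic of the first: 2·263.2 = 526.4 Hz.
Second harmonic of the second: 2·264.0 = 528.0 Hz.
f_beat = |526.4 − 528.0| = 1.6 Hz.

1.6 Hz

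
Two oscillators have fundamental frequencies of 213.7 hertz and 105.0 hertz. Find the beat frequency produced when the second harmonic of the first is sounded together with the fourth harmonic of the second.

7.4 Hz

Second harmonic of the first: 2·213.7 = 427.4 Hz.
Fourth harmonic of the second: 4·105.0 = 420.0 Hz.
f_beat = |427.4 − 420.0| = 7.4 Hz.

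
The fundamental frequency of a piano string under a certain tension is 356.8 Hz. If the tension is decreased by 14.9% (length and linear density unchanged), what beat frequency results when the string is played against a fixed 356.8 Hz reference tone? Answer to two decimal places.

27.65 Hz

For a string, f ∝ √T, so the new frequency is 356.8·√0.851 = 329.1468 Hz.
f_beat = |329.1468 − 356.8| = 27.65 Hz.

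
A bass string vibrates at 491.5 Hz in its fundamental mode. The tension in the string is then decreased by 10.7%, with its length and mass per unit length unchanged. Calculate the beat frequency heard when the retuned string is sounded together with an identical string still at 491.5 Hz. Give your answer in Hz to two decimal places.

For a string, f ∝ √T, so the new frequency is 491.5·√0.893 = 464.4610 Hz.
f_beat = |464.4610 − 491.5| = 27.04 Hz.

27.04 Hz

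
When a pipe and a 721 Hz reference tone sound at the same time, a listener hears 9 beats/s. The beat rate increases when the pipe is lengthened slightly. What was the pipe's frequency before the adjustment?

712 Hz

|f − 721| = 9, so the pipe was at either 712 Hz or 730 Hz.
A longer pipe has a lower fundamental; the adjustment lowers the pipe's frequency.
The beat rate rose, so the adjustment moved the pipe further from 721 Hz — it was already below the reference.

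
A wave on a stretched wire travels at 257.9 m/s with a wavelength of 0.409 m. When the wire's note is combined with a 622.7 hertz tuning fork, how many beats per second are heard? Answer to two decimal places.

Source frequency f = v/λ = 257.9/0.409 = 630.5623 Hz.
f_beat = |630.5623 − 622.7| = 7.86 Hz.

7.86 Hz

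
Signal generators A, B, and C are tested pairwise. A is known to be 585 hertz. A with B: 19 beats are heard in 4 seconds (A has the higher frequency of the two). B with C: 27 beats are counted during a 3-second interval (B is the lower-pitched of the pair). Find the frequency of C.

A–B: Beat frequency = 19/4 = 4.75 Hz.
B is below A, so f_B = 585 − 4.75 = 580.25 Hz.
B–C: Beat frequency = 27/3 = 9 Hz.
C is above B, so f_C = 580.25 + 9 = 589.25 Hz.

589.25 Hz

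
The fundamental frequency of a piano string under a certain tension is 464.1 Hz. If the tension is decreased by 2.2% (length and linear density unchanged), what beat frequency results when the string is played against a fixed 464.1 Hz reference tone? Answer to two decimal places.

5.13 Hz

For a string, f ∝ √T, so the new frequency is 464.1·√0.978 = 458.9665 Hz.
f_beat = |458.9665 − 464.1| = 5.13 Hz.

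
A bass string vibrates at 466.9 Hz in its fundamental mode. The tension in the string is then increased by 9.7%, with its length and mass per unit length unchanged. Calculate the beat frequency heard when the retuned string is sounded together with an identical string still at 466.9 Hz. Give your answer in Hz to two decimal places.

22.12 Hz

For a string, f ∝ √T, so the new frequency is 466.9·√1.097 = 489.0206 Hz.
f_beat = |489.0206 − 466.9| = 22.12 Hz.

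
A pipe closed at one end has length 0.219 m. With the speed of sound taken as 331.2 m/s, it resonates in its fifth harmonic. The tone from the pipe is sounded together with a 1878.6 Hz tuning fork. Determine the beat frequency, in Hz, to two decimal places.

Closed pipe (odd harmonics): f_n = n·v/(4L) = 5·331.2/(4·0.219) = 1890.4110 Hz.
f_beat = |1890.4110 − 1878.6| = 11.81 Hz.

11.81 Hz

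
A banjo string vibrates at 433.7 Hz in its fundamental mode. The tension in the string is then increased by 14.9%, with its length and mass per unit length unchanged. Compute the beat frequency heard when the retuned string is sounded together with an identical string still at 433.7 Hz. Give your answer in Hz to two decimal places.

For a string, f ∝ √T, so the new frequency is 433.7·√1.149 = 464.8892 Hz.
f_beat = |464.8892 − 433.7| = 31.19 Hz.

31.19 Hz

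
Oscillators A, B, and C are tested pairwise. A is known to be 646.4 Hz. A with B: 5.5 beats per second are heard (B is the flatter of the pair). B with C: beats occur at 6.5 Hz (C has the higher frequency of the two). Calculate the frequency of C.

B is below A, so f_B = 646.4 − 5.5 = 640.9 Hz.
C is above B, so f_C = 640.9 + 6.5 = 647.4 Hz.

647.4 Hz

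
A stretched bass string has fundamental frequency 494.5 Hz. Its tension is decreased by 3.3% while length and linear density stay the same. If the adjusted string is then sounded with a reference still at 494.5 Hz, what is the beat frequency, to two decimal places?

8.23 Hz

For a string, f ∝ √T, so the new frequency is 494.5·√0.967 = 486.2723 Hz.
f_beat = |486.2723 − 494.5| = 8.23 Hz.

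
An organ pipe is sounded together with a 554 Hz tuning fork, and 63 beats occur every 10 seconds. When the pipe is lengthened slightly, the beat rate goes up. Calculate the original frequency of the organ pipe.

Beat frequency = 63/10 = 6.3 Hz.
|f − 554| = 6.3, so the organ pipe was at either 547.7 Hz or 560.3 Hz.
A longer pipe has a lower fundamental; the adjustment lowers the organ pipe's frequency.
The beat rate rose, so the adjustment moved the organ pipe further from 554 Hz — it was already below the reference.

547.7 Hz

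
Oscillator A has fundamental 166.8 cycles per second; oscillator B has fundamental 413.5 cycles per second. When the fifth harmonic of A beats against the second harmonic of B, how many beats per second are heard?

7.0 Hz

Fifth harmonic of the first: 5·166.8 = 834.0 Hz.
Second harmonic of the second: 2·413.5 = 827.0 Hz.
f_beat = |834.0 − 827.0| = 7.0 Hz.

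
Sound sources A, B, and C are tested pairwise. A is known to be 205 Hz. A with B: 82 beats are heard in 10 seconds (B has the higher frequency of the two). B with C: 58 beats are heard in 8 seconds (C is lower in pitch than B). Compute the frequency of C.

A–B: Beat frequency = 82/10 = 8.2 Hz.
B is above A, so f_B = 205 + 8.2 = 213.2 Hz.
B–C: Beat frequency = 58/8 = 7.25 Hz.
C is below B, so f_C = 213.2 − 7.25 = 205.95 Hz.

205.95 Hz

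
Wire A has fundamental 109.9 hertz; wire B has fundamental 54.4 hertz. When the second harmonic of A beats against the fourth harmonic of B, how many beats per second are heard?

Second harmonic of the first: 2·109.9 = 219.8 Hz.
Fourth harmonic of the second: 4·54.4 = 217.6 Hz.
f_beat = |219.8 − 217.6| = 2.2 Hz.

2.2 Hz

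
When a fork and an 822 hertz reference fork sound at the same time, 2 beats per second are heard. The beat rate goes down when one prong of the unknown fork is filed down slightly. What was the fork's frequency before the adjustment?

|f − 822| = 2, so the fork was at either 820 Hz or 824 Hz.
Filing a prong removes mass and raises the fork's frequency; the adjustment raises the fork's frequency.
The beat rate fell, so the adjustment moved the fork toward 822 Hz — it must have started below the reference.

820 Hz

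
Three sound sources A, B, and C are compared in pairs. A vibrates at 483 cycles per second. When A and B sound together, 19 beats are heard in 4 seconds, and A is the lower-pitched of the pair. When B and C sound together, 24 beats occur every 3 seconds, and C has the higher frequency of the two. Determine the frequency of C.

A–B: Beat frequency = 19/4 = 4.75 Hz.
B is above A, so f_B = 483 + 4.75 = 487.75 Hz.
B–C: Beat frequency = 24/3 = 8 Hz.
C is above B, so f_C = 487.75 + 8 = 495.75 Hz.

495.75 Hz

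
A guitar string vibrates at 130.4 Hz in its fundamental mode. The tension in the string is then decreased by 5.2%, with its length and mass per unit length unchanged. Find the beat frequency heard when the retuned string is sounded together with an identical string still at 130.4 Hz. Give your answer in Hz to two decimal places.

For a string, f ∝ √T, so the new frequency is 130.4·√0.948 = 126.9643 Hz.
f_beat = |126.9643 − 130.4| = 3.44 Hz.

3.44 Hz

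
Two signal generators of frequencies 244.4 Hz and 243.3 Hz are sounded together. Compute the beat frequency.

1.1 Hz

f_beat = |f₁ − f₂|.
|244.4 − 243.3| = 1.1 Hz.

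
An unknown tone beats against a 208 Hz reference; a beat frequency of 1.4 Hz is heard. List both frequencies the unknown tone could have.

|f − 208| = 1.4, so f = 208 ± 1.4.

206.6 Hz or 209.4 Hz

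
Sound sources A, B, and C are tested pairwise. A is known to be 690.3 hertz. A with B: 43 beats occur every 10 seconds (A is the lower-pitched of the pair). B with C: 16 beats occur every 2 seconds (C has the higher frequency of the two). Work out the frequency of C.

702.6 Hz

A–B: Beat frequency = 43/10 = 4.3 Hz.
B is above A, so f_B = 690.3 + 4.3 = 694.6 Hz.
B–C: Beat frequency = 16/2 = 8 Hz.
C is above B, so f_C = 694.6 + 8 = 702.6 Hz.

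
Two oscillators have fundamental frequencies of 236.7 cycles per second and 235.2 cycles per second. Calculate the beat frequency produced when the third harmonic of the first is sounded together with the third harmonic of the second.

4.5 Hz

Third harmonic of the first: 3·236.7 = 710.1 Hz.
Third harmonic of the second: 3·235.2 = 705.6 Hz.
f_beat = |710.1 − 705.6| = 4.5 Hz.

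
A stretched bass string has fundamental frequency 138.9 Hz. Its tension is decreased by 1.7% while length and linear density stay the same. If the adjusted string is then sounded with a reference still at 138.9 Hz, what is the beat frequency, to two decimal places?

1.19 Hz

For a string, f ∝ √T, so the new frequency is 138.9·√0.983 = 137.7143 Hz.
f_beat = |137.7143 − 138.9| = 1.19 Hz.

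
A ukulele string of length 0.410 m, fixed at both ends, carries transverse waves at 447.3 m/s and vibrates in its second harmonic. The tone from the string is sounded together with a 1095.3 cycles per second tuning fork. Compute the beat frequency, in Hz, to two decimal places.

For a string fixed at both ends, f_n = n·v/(2L) = 2·447.3/(2·0.410) = 1090.9756 Hz.
f_beat = |1090.9756 − 1095.3| = 4.32 Hz.

4.32 Hz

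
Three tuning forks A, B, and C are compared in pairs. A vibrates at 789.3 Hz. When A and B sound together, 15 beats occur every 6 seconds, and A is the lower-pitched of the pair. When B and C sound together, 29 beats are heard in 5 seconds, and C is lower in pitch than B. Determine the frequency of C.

A–B: Beat frequency = 15/6 = 2.5 Hz.
B is above A, so f_B = 789.3 + 2.5 = 791.8 Hz.
B–C: Beat frequency = 29/5 = 5.8 Hz.
C is below B, so f_C = 791.8 − 5.8 = 786 Hz.

786 Hz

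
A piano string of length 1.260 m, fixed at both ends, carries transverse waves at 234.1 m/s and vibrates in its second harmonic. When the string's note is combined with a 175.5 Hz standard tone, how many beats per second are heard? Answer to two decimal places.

For a string fixed at both ends, f_n = n·v/(2L) = 2·234.1/(2·1.260) = 185.7937 Hz.
f_beat = |185.7937 − 175.5| = 10.29 Hz.

10.29 Hz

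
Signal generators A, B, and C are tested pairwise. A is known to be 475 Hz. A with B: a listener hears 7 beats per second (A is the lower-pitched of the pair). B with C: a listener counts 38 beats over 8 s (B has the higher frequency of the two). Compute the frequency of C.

B is above A, so f_B = 475 + 7 = 482 Hz.
B–C: Beat frequency = 38/8 = 4.75 Hz.
C is below B, so f_C = 482 − 4.75 = 477.25 Hz.

477.25 Hz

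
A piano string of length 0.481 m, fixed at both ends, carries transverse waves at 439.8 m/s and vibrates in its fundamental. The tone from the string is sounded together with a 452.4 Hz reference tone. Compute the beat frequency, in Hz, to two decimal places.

4.77 Hz

For a string fixed at both ends, f_n = n·v/(2L) = 1·439.8/(2·0.481) = 457.1726 Hz.
f_beat = |457.1726 − 452.4| = 4.77 Hz.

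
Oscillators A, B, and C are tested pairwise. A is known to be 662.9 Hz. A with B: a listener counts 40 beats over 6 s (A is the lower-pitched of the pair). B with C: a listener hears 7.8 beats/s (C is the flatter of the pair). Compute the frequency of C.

661.7667 Hz

A–B: Beat frequency = 40/6 = 6.6667 Hz.
B is above A, so f_B = 662.9 + 6.6667 = 669.5667 Hz.
C is below B, so f_C = 669.5667 − 7.8 = 661.7667 Hz.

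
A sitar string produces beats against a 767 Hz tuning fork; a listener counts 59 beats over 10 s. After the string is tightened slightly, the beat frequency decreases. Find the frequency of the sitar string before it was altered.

Beat frequency = 59/10 = 5.9 Hz.
|f − 767| = 5.9, so the sitar string was at either 761.1 Hz or 772.9 Hz.
Increasing tension raises a string's frequency; the adjustment raises the sitar string's frequency.
The beat rate fell, so the adjustment moved the sitar string toward 767 Hz — it must have started below the reference.

761.1 Hz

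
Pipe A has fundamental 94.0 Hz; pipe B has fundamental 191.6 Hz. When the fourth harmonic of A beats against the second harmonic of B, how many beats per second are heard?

Fourth harmonic of the first: 4·94.0 = 376.0 Hz.
Second harmonic of the second: 2·191.6 = 383.2 Hz.
f_beat = |376.0 − 383.2| = 7.2 Hz.

7.2 Hz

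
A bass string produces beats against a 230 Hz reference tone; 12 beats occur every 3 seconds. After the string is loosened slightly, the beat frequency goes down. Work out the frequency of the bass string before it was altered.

234 Hz

Beat frequency = 12/3 = 4 Hz.
|f − 230| = 4, so the bass string was at either 226 Hz or 234 Hz.
Reducing tension lowers a string's frequency; the adjustment lowers the bass string's frequency.
The beat rate fell, so the adjustment moved the bass string toward 230 Hz — it must have started above the reference.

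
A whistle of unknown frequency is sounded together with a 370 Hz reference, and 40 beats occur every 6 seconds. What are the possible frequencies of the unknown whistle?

Beat frequency = 40/6 = 6.6667 Hz.
|f − 370| = 6.6667, so f = 370 ± 6.6667.

363.3333 Hz or 376.6667 Hz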